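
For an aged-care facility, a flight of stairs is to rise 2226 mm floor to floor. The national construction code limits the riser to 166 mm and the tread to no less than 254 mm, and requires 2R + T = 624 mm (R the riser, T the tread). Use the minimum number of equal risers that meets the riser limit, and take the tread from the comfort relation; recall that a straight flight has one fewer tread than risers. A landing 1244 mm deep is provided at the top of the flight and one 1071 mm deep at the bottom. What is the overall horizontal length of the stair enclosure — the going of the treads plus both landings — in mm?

6293 mm

2226 / 166 = 13.410 → round up to 14 risers.
Each riser is 2226/14 = 159 mm (≤ 166 mm).
From 2R + T = 624: T = 624 − 318 = 306 mm.
Going = (14 − 1) × 306 = 3978 mm.
Enclosure = 3978 + 1244 + 1071 = 6293 mm.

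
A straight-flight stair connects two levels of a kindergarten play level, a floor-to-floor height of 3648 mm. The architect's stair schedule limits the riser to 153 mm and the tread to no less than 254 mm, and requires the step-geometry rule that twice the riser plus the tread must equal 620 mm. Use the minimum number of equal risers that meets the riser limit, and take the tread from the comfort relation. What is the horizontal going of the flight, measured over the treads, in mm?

7268 mm

3648 / 153 = 23.84, so 24 risers are needed.
Riser R = 3648 / 24 = 152 mm, within the 153 mm limit.
From 2R + T = 620: T = 620 − 304 = 316 mm.
Treads = 24 − 1 = 23; going = 23 × 316 = 7268 mm.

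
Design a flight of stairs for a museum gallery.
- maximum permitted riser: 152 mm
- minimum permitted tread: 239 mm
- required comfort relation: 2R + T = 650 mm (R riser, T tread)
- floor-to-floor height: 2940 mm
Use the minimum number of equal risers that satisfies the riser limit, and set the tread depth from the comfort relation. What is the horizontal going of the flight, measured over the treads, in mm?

6764 mm

2940 / 152 = 19.342 → round up to 20 risers.
Riser R = 2940 / 20 = 147 mm, within the 152 mm limit.
T = 650 − 2·147 = 356 mm, which satisfies the 239 mm minimum.
Going = (20 − 1) × 356 = 6764 mm.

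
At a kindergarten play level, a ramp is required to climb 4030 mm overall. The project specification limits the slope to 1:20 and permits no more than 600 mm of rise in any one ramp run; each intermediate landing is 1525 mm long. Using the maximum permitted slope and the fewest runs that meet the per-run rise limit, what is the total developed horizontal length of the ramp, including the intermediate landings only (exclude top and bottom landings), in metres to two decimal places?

89.75 m

4030 / 600 = 6.717 → round up to 7 ramp runs. That means 6 intermediate landings.
Horizontal run for 4030 mm of rise at 1:20 is 4030 × 20 = 80600 mm.
6 intermediate landings contribute 6 × 1525 = 9150 mm.
Total developed length = 80600 + 9150 = 89750 mm.
= 89.75 m.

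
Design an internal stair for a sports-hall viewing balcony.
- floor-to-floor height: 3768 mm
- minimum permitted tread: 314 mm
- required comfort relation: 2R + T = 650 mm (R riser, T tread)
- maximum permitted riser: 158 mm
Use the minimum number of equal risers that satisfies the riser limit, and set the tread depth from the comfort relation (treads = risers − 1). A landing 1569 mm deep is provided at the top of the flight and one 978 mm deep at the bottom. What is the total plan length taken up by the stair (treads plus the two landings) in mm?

10275 mm

3768 / 158 = 23.848 → round up to 24 risers.
R = 3768 ÷ 24 = 157 mm.
Tread T = 650 − 2 × 157 = 336 mm (≥ 314 mm).
24 risers give 23 treads; going = 23 × 336 = 7728 mm.
Enclosure = 7728 + 1569 + 978 = 10275 mm.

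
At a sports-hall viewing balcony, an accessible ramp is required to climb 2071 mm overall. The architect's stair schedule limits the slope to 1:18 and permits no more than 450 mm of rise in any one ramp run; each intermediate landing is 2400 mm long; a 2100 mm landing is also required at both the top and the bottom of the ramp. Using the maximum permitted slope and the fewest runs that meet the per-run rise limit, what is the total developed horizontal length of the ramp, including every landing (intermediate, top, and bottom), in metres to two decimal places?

51.08 m

⌈2071/450⌉ = 5 ramp runs. That means 4 intermediate landings.
Horizontal run for 2071 mm of rise at 1:18 is 2071 × 18 = 37278 mm.
4 intermediate landings contribute 4 × 2400 = 9600 mm.
Top and bottom landings: 2 × 2100 = 4200 mm.
Total = 37278 + 9600 + 4200 = 51078 mm.
= 51.08 m.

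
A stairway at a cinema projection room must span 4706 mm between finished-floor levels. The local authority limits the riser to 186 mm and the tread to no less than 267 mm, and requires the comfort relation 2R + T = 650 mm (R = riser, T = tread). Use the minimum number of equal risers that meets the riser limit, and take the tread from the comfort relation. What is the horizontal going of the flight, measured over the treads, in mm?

7200 mm

⌈4706/186⌉ = 26 risers.
Riser R = 4706 / 26 = 181 mm, within the 186 mm limit.
T = 650 − 2·181 = 288 mm, which satisfies the 267 mm minimum.
26 risers give 25 treads; going = 25 × 288 = 7200 mm.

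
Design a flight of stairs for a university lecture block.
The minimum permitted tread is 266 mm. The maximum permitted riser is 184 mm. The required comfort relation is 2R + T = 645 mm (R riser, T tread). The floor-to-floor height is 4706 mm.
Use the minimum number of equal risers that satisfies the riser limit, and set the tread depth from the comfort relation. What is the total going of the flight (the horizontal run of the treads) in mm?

4706 / 184 = 25.58, so 26 risers are needed.
Riser R = 4706 / 26 = 181 mm, within the 184 mm limit.
T = 645 − 2·181 = 283 mm, which satisfies the 266 mm minimum.
Treads = 26 − 1 = 25; going = 25 × 283 = 7075 mm.

7075 mm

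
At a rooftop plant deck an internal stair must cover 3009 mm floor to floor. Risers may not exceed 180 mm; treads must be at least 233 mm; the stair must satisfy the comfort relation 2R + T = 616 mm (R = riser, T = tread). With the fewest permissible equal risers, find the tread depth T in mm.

262 mm

⌈3009/180⌉ = 17 risers.
Each riser is 3009/17 = 177 mm (≤ 180 mm).
T = 616 − 2·177 = 262 mm, which satisfies the 233 mm minimum.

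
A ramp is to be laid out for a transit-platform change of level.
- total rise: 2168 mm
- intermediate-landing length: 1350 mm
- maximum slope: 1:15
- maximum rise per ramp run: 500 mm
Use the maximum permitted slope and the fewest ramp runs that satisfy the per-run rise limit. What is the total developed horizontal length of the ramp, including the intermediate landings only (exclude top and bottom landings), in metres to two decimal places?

2168 / 500 = 4.336 → round up to 5 ramp runs. That means 4 intermediate landings.
Ramp run (horizontal) at 1:15: 2168 × 15 = 32520 mm.
4 intermediate landings contribute 4 × 1350 = 5400 mm.
Total developed length = 32520 + 5400 = 37920 mm.
= 37.92 m.

37.92 m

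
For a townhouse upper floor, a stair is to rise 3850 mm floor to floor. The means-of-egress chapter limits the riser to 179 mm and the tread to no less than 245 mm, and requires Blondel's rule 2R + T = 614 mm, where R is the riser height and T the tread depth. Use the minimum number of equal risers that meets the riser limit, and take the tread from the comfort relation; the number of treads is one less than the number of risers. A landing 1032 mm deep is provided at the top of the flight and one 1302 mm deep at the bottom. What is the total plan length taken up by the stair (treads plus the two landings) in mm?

⌈3850/179⌉ = 22 risers.
Each riser is 3850/22 = 175 mm (≤ 179 mm).
Tread T = 614 − 2 × 175 = 264 mm (≥ 245 mm).
22 risers give 21 treads; going = 21 × 264 = 5544 mm.
Enclosure = 5544 + 1032 + 1302 = 7878 mm.

7878 mm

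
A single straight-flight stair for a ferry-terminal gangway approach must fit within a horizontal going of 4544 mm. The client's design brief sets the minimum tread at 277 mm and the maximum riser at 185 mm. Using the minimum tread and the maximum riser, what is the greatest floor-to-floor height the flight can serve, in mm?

3145 mm

Treads that fit: ⌊4544 / 277⌋ = 16.
Risers = treads + 1 = 17.
Maximum height = 17 × 185 = 3145 mm.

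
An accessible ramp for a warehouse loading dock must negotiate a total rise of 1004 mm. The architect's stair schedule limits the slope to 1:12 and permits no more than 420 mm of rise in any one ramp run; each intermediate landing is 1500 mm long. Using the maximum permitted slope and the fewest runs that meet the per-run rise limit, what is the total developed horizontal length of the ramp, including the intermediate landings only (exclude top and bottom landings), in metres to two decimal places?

⌈1004/420⌉ = 3 ramp runs. That means 2 intermediate landings.
Ramp run (horizontal) at 1:12: 1004 × 12 = 12048 mm.
Intermediate landings: 2 × 1500 = 3000 mm.
Total developed length = 12048 + 3000 = 15048 mm.
= 15.05 m.

15.05 m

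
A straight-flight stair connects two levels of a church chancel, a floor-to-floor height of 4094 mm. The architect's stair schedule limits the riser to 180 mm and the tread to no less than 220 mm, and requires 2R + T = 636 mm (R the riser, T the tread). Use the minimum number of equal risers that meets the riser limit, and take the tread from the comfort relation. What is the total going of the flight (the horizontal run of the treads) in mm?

6160 mm

4094 / 180 = 22.744 → round up to 23 risers.
R = 4094 ÷ 23 = 178 mm.
From 2R + T = 636: T = 636 − 356 = 280 mm.
Treads = 23 − 1 = 22; going = 22 × 280 = 6160 mm.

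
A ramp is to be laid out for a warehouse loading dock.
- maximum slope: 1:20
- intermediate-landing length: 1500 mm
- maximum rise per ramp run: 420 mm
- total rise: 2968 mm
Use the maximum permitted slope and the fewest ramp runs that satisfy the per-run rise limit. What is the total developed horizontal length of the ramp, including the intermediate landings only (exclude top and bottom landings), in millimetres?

2968 / 420 = 7.067 → round up to 8 ramp runs. That means 7 intermediate landings.
Ramp run (horizontal) at 1:20: 2968 × 20 = 59360 mm.
7 intermediate landings contribute 7 × 1500 = 10500 mm.
Developed length = 59360 + 10500 = 69860 mm.

69860 mm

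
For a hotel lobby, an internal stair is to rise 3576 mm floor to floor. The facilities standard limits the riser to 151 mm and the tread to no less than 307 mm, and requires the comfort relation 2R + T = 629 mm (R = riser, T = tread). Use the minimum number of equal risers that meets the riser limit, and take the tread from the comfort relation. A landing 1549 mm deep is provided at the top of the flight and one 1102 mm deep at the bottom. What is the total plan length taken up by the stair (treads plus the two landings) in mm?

3576 / 151 = 23.682 → round up to 24 risers.
R = 3576 ÷ 24 = 149 mm.
From 2R + T = 629: T = 629 − 298 = 331 mm.
Going = (24 − 1) × 331 = 7613 mm.
Enclosure = 7613 + 1549 + 1102 = 10264 mm.

10264 mm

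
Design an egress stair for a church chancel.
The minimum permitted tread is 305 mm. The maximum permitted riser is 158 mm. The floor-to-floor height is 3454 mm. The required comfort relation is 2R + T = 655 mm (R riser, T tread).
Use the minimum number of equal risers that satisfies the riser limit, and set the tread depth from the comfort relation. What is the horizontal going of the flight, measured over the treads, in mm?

⌈3454/158⌉ = 22 risers.
Each riser is 3454/22 = 157 mm (≤ 158 mm).
From 2R + T = 655: T = 655 − 314 = 341 mm.
22 risers give 21 treads; going = 21 × 341 = 7161 mm.

7161 mm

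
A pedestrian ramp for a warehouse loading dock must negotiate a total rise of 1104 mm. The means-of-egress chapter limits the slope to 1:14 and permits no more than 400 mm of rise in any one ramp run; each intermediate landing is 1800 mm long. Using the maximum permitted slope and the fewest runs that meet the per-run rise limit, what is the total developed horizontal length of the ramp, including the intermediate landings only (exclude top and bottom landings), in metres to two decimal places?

19.06 m

⌈1104/400⌉ = 3 ramp runs. That means 2 intermediate landings.
Ramp run (horizontal) at 1:14: 1104 × 14 = 15456 mm.
Intermediate landings: 2 × 1800 = 3600 mm.
Developed length = 15456 + 3600 = 19056 mm.
= 19.06 m.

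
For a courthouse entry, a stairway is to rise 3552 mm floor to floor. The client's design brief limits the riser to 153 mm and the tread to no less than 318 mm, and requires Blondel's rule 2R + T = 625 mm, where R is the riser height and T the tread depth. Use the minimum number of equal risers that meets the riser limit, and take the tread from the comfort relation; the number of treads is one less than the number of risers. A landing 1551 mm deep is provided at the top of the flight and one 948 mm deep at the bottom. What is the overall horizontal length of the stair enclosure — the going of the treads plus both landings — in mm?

At most 153 each: 3552/153 = 23.22, giving 24 risers.
Riser R = 3552 / 24 = 148 mm, within the 153 mm limit.
Tread T = 625 − 2 × 148 = 329 mm (≥ 318 mm).
Treads = 24 − 1 = 23; going = 23 × 329 = 7567 mm.
Enclosure = 7567 + 1551 + 948 = 10066 mm.

10066 mm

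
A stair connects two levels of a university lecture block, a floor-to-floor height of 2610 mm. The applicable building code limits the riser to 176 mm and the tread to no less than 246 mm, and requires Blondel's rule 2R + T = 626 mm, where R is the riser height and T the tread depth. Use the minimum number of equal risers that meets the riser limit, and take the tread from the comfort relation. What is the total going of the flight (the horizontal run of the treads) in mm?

2610 / 176 = 14.830 → round up to 15 risers.
R = 2610 ÷ 15 = 174 mm.
From 2R + T = 626: T = 626 − 348 = 278 mm.
Treads = 15 − 1 = 14; going = 14 × 278 = 3892 mm.

3892 mm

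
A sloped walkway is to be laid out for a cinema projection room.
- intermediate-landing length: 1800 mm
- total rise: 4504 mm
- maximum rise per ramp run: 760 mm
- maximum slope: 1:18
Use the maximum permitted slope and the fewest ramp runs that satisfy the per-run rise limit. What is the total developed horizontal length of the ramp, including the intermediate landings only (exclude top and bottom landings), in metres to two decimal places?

⌈4504/760⌉ = 6 ramp runs. That means 5 intermediate landings.
Ramp run (horizontal) at 1:18: 4504 × 18 = 81072 mm.
Intermediate landings: 5 × 1800 = 9000 mm.
Developed length = 81072 + 9000 = 90072 mm.
= 90.07 m.

90.07 m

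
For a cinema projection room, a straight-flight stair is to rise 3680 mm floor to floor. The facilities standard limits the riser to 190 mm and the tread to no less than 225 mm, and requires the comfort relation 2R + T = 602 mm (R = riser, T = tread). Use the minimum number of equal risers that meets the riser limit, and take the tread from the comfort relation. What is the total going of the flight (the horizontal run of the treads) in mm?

4446 mm

3680 / 190 = 19.37, so 20 risers are needed.
R = 3680 ÷ 20 = 184 mm.
T = 602 − 2·184 = 234 mm, which satisfies the 225 mm minimum.
Going = (20 − 1) × 234 = 4446 mm.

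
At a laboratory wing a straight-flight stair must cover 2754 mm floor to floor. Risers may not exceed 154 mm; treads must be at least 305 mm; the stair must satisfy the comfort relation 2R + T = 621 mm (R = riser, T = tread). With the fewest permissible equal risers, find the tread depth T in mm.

2754 / 154 = 17.88, so 18 risers are needed.
Each riser is 2754/18 = 153 mm (≤ 154 mm).
T = 621 − 2·153 = 315 mm, which satisfies the 305 mm minimum.

315 mm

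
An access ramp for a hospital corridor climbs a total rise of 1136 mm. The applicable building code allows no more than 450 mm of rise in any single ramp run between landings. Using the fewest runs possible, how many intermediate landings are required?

2 intermediate landings

1136 / 450 = 2.524 → round up to 3 ramp runs.
3 runs are separated by 2 intermediate landings.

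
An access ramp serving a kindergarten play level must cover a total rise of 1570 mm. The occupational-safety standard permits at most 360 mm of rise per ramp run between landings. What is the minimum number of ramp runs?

1570 / 360 = 4.361 → round up to 5 ramp runs.

5 runs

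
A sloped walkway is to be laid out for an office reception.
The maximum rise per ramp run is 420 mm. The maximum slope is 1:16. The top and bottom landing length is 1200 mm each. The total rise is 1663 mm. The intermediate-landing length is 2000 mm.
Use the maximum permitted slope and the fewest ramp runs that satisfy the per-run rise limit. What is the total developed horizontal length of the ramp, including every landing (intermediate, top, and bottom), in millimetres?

35008 mm

At most 420 each: 1663/420 = 3.96, giving 4 ramp runs. That means 3 intermediate landings.
Horizontal run for 1663 mm of rise at 1:16 is 1663 × 16 = 26608 mm.
3 intermediate landings contribute 3 × 2000 = 6000 mm.
Top and bottom landings: 2 × 1200 = 2400 mm.
Total = 26608 + 6000 + 2400 = 35008 mm.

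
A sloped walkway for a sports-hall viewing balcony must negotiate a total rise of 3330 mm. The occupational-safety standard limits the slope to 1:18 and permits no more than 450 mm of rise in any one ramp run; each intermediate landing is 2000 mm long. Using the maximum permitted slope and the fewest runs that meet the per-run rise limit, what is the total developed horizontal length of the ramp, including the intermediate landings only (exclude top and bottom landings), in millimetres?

73940 mm

⌈3330/450⌉ = 8 ramp runs. That means 7 intermediate landings.
Ramp run (horizontal) at 1:18: 3330 × 18 = 59940 mm.
7 intermediate landings contribute 7 × 2000 = 14000 mm.
Developed length = 59940 + 14000 = 73940 mm.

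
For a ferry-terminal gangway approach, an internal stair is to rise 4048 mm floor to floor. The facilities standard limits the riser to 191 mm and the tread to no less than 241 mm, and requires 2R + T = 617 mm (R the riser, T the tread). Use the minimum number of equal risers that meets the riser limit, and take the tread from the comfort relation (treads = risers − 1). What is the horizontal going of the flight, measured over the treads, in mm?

5229 mm

4048 / 191 = 21.194 → round up to 22 risers.
Riser R = 4048 / 22 = 184 mm, within the 191 mm limit.
Tread T = 617 − 2 × 184 = 249 mm (≥ 241 mm).
22 risers give 21 treads; going = 21 × 249 = 5229 mm.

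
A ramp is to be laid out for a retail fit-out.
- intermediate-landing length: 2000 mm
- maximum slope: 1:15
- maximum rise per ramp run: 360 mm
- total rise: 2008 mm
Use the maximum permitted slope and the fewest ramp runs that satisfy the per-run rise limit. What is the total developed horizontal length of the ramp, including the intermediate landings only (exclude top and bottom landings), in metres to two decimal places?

40.12 m

2008 / 360 = 5.578 → round up to 6 ramp runs. That means 5 intermediate landings.
Horizontal run for 2008 mm of rise at 1:15 is 2008 × 15 = 30120 mm.
5 intermediate landings contribute 5 × 2000 = 10000 mm.
Total developed length = 30120 + 10000 = 40120 mm.
= 40.12 m.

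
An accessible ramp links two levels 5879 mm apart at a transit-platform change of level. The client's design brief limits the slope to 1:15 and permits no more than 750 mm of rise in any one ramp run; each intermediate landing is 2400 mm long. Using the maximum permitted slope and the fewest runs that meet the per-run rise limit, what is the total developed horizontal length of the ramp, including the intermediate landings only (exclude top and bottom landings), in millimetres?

⌈5879/750⌉ = 8 ramp runs. That means 7 intermediate landings.
Ramp run (horizontal) at 1:15: 5879 × 15 = 88185 mm.
Intermediate landings: 7 × 2400 = 16800 mm.
Developed length = 88185 + 16800 = 104985 mm.

104985 mm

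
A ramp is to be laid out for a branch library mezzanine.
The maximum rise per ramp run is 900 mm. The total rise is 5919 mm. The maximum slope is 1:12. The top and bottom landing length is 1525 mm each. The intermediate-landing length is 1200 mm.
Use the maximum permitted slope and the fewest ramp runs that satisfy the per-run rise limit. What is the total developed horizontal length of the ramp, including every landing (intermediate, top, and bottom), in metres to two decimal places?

At most 900 each: 5919/900 = 6.58, giving 7 ramp runs. That means 6 intermediate landings.
Horizontal run for 5919 mm of rise at 1:12 is 5919 × 12 = 71028 mm.
6 intermediate landings contribute 6 × 1200 = 7200 mm.
Top and bottom landings: 2 × 1525 = 3050 mm.
Total = 71028 + 7200 + 3050 = 81278 mm.
= 81.28 m.

81.28 m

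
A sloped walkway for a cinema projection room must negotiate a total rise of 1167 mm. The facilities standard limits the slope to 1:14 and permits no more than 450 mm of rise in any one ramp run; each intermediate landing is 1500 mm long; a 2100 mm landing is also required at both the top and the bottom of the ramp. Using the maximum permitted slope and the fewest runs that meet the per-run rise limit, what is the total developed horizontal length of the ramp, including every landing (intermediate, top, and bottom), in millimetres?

23538 mm

1167 / 450 = 2.593 → round up to 3 ramp runs. That means 2 intermediate landings.
Horizontal run for 1167 mm of rise at 1:14 is 1167 × 14 = 16338 mm.
Intermediate landings: 2 × 1500 = 3000 mm.
Top and bottom landings: 2 × 2100 = 4200 mm.
Total = 16338 + 3000 + 4200 = 23538 mm.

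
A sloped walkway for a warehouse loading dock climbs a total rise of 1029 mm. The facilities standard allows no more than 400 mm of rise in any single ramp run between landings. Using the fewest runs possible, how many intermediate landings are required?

At most 400 each: 1029/400 = 2.57, giving 3 ramp runs.
3 runs are separated by 2 intermediate landings.

2 intermediate landings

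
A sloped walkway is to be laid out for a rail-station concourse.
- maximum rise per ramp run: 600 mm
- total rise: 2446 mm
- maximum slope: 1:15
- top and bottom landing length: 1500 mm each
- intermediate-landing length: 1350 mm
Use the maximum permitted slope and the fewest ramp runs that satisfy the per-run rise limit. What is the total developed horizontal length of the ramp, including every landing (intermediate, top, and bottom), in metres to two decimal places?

2446 / 600 = 4.077 → round up to 5 ramp runs. That means 4 intermediate landings.
Ramp run (horizontal) at 1:15: 2446 × 15 = 36690 mm.
Intermediate landings: 4 × 1350 = 5400 mm.
Top and bottom landings: 2 × 1500 = 3000 mm.
Total = 36690 + 5400 + 3000 = 45090 mm.
= 45.09 m.

45.09 m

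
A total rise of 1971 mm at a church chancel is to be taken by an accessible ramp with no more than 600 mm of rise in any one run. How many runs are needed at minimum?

4 runs

At most 600 each: 1971/600 = 3.29, giving 4 ramp runs.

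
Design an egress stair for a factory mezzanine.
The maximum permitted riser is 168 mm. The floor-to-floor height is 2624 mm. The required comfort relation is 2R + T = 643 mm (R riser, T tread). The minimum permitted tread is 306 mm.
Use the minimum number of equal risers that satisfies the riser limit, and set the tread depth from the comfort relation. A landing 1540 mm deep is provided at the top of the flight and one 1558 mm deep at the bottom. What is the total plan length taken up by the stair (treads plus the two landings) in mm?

7823 mm

2624 / 168 = 15.619 → round up to 16 risers.
Riser R = 2624 / 16 = 164 mm, within the 168 mm limit.
From 2R + T = 643: T = 643 − 328 = 315 mm.
16 risers give 15 treads; going = 15 × 315 = 4725 mm.
Add landings: 4725 + 1540 + 1558 = 7823 mm.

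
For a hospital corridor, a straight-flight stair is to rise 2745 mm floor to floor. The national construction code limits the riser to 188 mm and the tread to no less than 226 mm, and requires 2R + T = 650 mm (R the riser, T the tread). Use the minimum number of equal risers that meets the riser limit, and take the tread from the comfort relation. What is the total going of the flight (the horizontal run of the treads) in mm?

3976 mm

At most 188 each: 2745/188 = 14.60, giving 15 risers.
R = 2745 ÷ 15 = 183 mm.
From 2R + T = 650: T = 650 − 366 = 284 mm.
Going = (15 − 1) × 284 = 3976 mm.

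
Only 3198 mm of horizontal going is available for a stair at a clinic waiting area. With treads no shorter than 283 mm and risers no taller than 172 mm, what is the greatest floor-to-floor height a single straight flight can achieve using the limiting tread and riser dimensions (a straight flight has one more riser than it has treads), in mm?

2064 mm

3198 / 283 = 11.30, so 11 treads fit.
Risers = treads + 1 = 12.
Maximum height = 12 × 172 = 2064 mm.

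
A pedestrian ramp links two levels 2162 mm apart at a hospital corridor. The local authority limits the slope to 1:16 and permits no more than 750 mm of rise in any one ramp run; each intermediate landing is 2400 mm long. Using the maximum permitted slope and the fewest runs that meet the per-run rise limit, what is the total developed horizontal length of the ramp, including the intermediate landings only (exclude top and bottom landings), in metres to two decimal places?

2162 / 750 = 2.88, so 3 ramp runs are needed. That means 2 intermediate landings.
Ramp run (horizontal) at 1:16: 2162 × 16 = 34592 mm.
2 intermediate landings contribute 2 × 2400 = 4800 mm.
Total developed length = 34592 + 4800 = 39392 mm.
= 39.39 m.

39.39 m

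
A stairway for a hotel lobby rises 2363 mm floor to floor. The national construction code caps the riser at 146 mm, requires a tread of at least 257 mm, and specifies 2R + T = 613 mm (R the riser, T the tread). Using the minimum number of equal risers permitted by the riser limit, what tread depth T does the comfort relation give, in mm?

2363 / 146 = 16.185 → round up to 17 risers.
Each riser is 2363/17 = 139 mm (≤ 146 mm).
From 2R + T = 613: T = 613 − 278 = 335 mm.

335 mm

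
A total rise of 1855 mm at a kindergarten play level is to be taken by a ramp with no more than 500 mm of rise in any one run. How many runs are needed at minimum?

1855 / 500 = 3.710 → round up to 4 ramp runs.

4 runs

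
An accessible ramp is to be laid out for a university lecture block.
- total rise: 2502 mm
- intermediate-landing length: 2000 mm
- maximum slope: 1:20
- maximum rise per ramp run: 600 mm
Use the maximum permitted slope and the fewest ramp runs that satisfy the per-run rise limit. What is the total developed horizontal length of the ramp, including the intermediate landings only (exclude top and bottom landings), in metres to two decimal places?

58.04 m

2502 / 600 = 4.17, so 5 ramp runs are needed. That means 4 intermediate landings.
Horizontal run for 2502 mm of rise at 1:20 is 2502 × 20 = 50040 mm.
4 intermediate landings contribute 4 × 2000 = 8000 mm.
Developed length = 50040 + 8000 = 58040 mm.
= 58.04 m.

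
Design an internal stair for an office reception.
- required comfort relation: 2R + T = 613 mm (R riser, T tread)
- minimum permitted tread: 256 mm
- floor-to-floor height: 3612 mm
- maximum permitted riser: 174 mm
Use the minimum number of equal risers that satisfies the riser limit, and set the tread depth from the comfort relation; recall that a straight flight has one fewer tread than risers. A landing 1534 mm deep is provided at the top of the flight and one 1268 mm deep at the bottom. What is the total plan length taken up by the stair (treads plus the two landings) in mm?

3612 / 174 = 20.76, so 21 risers are needed.
Each riser is 3612/21 = 172 mm (≤ 174 mm).
Tread T = 613 − 2 × 172 = 269 mm (≥ 256 mm).
21 risers give 20 treads; going = 20 × 269 = 5380 mm.
Enclosure = 5380 + 1534 + 1268 = 8182 mm.

8182 mm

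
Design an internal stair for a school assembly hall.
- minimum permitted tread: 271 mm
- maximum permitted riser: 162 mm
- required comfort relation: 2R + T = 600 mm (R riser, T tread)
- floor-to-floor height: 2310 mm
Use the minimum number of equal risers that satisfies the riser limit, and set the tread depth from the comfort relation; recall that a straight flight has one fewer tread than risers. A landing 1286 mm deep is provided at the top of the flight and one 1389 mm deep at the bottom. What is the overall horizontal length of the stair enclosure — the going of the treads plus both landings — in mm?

⌈2310/162⌉ = 15 risers.
R = 2310 ÷ 15 = 154 mm.
Tread T = 600 − 2 × 154 = 292 mm (≥ 271 mm).
Treads = 15 − 1 = 14; going = 14 × 292 = 4088 mm.
Enclosure = 4088 + 1286 + 1389 = 6763 mm.

6763 mm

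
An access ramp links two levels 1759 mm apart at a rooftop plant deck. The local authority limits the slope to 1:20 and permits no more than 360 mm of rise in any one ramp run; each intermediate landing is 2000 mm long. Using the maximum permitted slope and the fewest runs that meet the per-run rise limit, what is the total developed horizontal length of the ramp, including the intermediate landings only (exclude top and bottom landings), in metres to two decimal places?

43.18 m

1759 / 360 = 4.886 → round up to 5 ramp runs. That means 4 intermediate landings.
Horizontal run for 1759 mm of rise at 1:20 is 1759 × 20 = 35180 mm.
Intermediate landings: 4 × 2000 = 8000 mm.
Total developed length = 35180 + 8000 = 43180 mm.
= 43.18 m.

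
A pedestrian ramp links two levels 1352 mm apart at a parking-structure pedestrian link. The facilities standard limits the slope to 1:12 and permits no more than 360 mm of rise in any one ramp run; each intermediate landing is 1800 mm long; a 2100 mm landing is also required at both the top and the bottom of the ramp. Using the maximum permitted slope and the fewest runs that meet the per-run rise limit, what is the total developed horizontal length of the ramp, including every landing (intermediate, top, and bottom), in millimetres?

25824 mm

1352 / 360 = 3.756 → round up to 4 ramp runs. That means 3 intermediate landings.
Ramp run (horizontal) at 1:12: 1352 × 12 = 16224 mm.
3 intermediate landings contribute 3 × 1800 = 5400 mm.
Top and bottom landings: 2 × 2100 = 4200 mm.
Total = 16224 + 5400 + 4200 = 25824 mm.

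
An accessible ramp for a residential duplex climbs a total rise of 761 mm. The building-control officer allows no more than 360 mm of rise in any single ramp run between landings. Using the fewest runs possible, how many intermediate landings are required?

2 intermediate landings

⌈761/360⌉ = 3 ramp runs.
3 runs are separated by 2 intermediate landings.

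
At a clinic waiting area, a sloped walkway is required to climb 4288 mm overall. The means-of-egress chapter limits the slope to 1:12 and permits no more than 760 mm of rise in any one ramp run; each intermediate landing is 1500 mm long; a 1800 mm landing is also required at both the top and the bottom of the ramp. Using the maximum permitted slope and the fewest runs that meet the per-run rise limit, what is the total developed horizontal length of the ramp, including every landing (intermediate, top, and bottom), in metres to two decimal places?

62.56 m

4288 / 760 = 5.642 → round up to 6 ramp runs. That means 5 intermediate landings.
Ramp run (horizontal) at 1:12: 4288 × 12 = 51456 mm.
5 intermediate landings contribute 5 × 1500 = 7500 mm.
Top and bottom landings: 2 × 1800 = 3600 mm.
Total = 51456 + 7500 + 3600 = 62556 mm.
= 62.56 m.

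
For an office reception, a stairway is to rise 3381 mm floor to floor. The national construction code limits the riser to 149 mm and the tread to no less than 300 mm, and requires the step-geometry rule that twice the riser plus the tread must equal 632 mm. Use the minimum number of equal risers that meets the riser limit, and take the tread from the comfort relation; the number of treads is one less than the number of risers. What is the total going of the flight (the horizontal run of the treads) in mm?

7436 mm

⌈3381/149⌉ = 23 risers.
Riser R = 3381 / 23 = 147 mm, within the 149 mm limit.
T = 632 − 2·147 = 338 mm, which satisfies the 300 mm minimum.
Going = (23 − 1) × 338 = 7436 mm.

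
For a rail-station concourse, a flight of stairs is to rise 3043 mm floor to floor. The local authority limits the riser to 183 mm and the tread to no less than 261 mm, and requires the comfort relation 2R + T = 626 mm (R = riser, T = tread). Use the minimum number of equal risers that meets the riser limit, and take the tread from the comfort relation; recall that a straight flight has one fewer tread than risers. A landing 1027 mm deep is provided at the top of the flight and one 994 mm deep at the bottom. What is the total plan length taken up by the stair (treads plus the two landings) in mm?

6309 mm

At most 183 each: 3043/183 = 16.63, giving 17 risers.
R = 3043 ÷ 17 = 179 mm.
Tread T = 626 − 2 × 179 = 268 mm (≥ 261 mm).
17 risers give 16 treads; going = 16 × 268 = 4288 mm.
Add landings: 4288 + 1027 + 994 = 6309 mm.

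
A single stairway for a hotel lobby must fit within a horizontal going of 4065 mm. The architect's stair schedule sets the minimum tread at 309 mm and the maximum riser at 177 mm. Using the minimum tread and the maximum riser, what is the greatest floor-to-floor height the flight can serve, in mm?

2478 mm

Treads that fit: ⌊4065 / 309⌋ = 13.
Risers = treads + 1 = 14.
Maximum height = 14 × 177 = 2478 mm.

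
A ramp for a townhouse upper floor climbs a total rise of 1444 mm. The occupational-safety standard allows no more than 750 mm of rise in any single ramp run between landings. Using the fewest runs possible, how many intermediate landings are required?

1 intermediate landings

At most 750 each: 1444/750 = 1.93, giving 2 ramp runs.
2 runs are separated by 1 intermediate landings.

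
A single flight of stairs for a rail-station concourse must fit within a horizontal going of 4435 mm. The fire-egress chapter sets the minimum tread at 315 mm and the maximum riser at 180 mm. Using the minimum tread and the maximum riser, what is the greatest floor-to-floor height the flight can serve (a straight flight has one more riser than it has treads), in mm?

4435 / 315 = 14.08, so 14 treads fit.
Risers = treads + 1 = 15.
Maximum height = 15 × 180 = 2700 mm.

2700 mm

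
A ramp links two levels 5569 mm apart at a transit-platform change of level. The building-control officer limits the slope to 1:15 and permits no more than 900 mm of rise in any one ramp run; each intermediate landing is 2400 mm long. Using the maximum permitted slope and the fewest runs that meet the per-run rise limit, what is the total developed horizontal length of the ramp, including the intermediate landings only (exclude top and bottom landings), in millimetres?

97935 mm

⌈5569/900⌉ = 7 ramp runs. That means 6 intermediate landings.
Ramp run (horizontal) at 1:15: 5569 × 15 = 83535 mm.
Intermediate landings: 6 × 2400 = 14400 mm.
Developed length = 83535 + 14400 = 97935 mm.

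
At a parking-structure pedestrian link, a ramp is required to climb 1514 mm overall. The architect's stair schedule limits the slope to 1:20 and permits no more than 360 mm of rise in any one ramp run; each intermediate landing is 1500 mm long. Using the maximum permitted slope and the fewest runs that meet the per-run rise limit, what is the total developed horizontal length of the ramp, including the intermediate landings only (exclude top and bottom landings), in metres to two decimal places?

1514 / 360 = 4.206 → round up to 5 ramp runs. That means 4 intermediate landings.
Horizontal run for 1514 mm of rise at 1:20 is 1514 × 20 = 30280 mm.
4 intermediate landings contribute 4 × 1500 = 6000 mm.
Total developed length = 30280 + 6000 = 36280 mm.
= 36.28 m.

36.28 m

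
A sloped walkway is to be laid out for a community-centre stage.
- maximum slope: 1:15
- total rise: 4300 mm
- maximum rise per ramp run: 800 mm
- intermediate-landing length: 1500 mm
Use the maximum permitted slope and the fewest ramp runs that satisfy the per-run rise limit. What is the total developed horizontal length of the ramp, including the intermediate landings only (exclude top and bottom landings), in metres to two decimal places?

4300 / 800 = 5.375 → round up to 6 ramp runs. That means 5 intermediate landings.
Horizontal run for 4300 mm of rise at 1:15 is 4300 × 15 = 64500 mm.
Intermediate landings: 5 × 1500 = 7500 mm.
Developed length = 64500 + 7500 = 72000 mm.
= 72.00 m.

72.00 m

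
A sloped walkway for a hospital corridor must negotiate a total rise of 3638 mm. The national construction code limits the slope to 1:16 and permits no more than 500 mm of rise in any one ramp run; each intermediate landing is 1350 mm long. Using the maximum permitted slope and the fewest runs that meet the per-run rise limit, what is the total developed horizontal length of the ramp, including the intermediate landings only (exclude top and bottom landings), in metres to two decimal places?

67.66 m

⌈3638/500⌉ = 8 ramp runs. That means 7 intermediate landings.
Horizontal run for 3638 mm of rise at 1:16 is 3638 × 16 = 58208 mm.
7 intermediate landings contribute 7 × 1350 = 9450 mm.
Developed length = 58208 + 9450 = 67658 mm.
= 67.66 m.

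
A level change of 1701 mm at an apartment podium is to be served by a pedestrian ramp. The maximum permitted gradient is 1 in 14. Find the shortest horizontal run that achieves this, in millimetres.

23814 mm

Run = rise × 14 = 1701 × 14 = 23814 mm.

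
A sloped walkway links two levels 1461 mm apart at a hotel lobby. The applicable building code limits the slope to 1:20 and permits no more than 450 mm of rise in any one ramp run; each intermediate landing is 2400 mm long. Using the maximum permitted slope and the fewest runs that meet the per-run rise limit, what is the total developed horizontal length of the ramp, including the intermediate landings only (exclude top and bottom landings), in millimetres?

36420 mm

1461 / 450 = 3.25, so 4 ramp runs are needed. That means 3 intermediate landings.
Horizontal run for 1461 mm of rise at 1:20 is 1461 × 20 = 29220 mm.
3 intermediate landings contribute 3 × 2400 = 7200 mm.
Developed length = 29220 + 7200 = 36420 mm.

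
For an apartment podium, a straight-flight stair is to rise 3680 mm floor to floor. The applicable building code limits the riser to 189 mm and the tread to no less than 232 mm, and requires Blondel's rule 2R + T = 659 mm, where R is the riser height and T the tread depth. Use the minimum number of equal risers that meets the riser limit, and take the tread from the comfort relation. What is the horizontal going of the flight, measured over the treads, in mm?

3680 / 189 = 19.47, so 20 risers are needed.
R = 3680 ÷ 20 = 184 mm.
T = 659 − 2·184 = 291 mm, which satisfies the 232 mm minimum.
Treads = 20 − 1 = 19; going = 19 × 291 = 5529 mm.

5529 mm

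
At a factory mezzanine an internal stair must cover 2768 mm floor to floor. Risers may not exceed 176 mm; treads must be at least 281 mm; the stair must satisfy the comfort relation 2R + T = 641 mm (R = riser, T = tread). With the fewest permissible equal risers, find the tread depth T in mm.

At most 176 each: 2768/176 = 15.73, giving 16 risers.
Riser R = 2768 / 16 = 173 mm, within the 176 mm limit.
From 2R + T = 641: T = 641 − 346 = 295 mm.

295 mm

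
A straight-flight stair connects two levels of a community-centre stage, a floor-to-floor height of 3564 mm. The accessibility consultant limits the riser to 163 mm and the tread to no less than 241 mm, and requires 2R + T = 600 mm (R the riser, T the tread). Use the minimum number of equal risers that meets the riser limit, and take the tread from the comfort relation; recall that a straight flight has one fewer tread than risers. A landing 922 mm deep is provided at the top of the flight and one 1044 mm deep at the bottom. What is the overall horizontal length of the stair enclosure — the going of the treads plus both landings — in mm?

3564 / 163 = 21.865 → round up to 22 risers.
R = 3564 ÷ 22 = 162 mm.
T = 600 − 2·162 = 276 mm, which satisfies the 241 mm minimum.
Treads = 22 − 1 = 21; going = 21 × 276 = 5796 mm.
Enclosure = 5796 + 922 + 1044 = 7762 mm.

7762 mm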